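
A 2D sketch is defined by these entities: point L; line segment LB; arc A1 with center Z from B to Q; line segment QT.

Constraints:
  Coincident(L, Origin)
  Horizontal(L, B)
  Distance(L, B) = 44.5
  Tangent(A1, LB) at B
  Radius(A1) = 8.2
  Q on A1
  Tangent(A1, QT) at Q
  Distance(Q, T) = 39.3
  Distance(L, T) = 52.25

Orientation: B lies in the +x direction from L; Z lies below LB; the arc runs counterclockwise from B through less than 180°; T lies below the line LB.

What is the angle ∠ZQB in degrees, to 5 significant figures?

51.736°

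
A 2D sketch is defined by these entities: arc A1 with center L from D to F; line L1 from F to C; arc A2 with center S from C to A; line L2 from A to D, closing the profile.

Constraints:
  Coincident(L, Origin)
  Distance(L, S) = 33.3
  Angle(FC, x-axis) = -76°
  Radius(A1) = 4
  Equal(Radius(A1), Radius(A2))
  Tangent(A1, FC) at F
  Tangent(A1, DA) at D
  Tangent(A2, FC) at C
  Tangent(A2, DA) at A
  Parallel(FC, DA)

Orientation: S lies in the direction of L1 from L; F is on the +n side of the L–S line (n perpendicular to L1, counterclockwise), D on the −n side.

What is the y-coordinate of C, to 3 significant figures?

-31.3

The slot axis is L1's direction at -76.0°, so u = (cos -76.0°, sin -76.0°) = (0.242, -0.970) and n = (−sin -76.0°, cos -76.0°) = (0.970, 0.242). L is at the origin and S lies 33.3 along u from L, so S = 33.3·u = (8.06, -32.3). Tangency of A1 to both parallel lines with radius 4.0 puts F and D at L ± 4.0·n: F = (3.88, 0.968), D = (-3.88, -0.968). Equal radii place C and A the same way about S: C = S + 4.0·n = (11.9, -31.3), A = S − 4.0·n = (4.17, -33.3). So C.y = -31.3.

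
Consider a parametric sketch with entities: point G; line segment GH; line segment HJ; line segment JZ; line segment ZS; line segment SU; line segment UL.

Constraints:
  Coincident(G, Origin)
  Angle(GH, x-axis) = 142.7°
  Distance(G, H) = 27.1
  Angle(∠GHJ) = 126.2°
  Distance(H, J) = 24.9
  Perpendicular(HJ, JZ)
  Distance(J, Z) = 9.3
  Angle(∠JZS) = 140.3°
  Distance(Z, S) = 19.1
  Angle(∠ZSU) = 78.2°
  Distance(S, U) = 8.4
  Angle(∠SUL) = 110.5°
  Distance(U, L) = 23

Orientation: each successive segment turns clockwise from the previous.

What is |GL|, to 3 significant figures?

42.8

G is at the origin; GH runs at 142.7° with length 27.1, so H = (-21.6, 16.4). ∠GHJ = 126.2° gives HJ at 88.9° from the x-axis; with |HJ| = 24.9, J = (-21.1, 41.3). The perpendicularity gives JZ at right angles to HJ, so JZ runs at -1.10°; with |JZ| = 9.3, Z = (-11.8, 41.1). ∠JZS = 140.3° gives ZS at -40.8° from the x-axis; with |ZS| = 19.1, S = (2.68, 28.7). ∠ZSU = 78.2° gives SU at -143° from the x-axis; with |SU| = 8.4, U = (-4.00, 23.6). ∠SUL = 110.5° gives UL at 148° from the x-axis; with |UL| = 23.0, L = (-23.5, 35.8). Then |GL| = |L − G| = 42.8.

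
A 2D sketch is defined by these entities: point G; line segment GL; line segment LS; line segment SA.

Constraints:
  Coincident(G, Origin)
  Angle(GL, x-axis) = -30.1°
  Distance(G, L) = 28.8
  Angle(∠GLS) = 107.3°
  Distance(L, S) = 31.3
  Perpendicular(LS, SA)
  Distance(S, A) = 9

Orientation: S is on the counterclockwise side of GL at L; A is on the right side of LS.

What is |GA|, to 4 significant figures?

54.05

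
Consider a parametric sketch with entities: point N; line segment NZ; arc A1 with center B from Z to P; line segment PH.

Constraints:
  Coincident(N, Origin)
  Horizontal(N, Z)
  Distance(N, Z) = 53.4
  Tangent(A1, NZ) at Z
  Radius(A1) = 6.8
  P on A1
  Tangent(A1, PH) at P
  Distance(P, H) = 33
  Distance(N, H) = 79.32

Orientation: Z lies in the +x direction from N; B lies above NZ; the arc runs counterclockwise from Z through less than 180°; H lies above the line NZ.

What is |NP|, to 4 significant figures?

59.98

N is at the origin; NZ is horizontal with |NZ| = 53.4 and Z on the +x side, so Z = (53.40, 0.000). Since A1 is tangent to NZ there, BZ ⟂ NZ, so B = Z + (0, 6.8) = (53.40, 6.800). Since BP ⟂ PH (tangency), |BH| = √(6.8² + 33.0²) = 33.69 regardless of where P sits on A1. So H lies on both circle(N, 79.32) and circle(B, 33.69); the above-NZ intersection is H = (70.88, 35.60). P is the foot of the tangent from H: P = (59.81, 4.518).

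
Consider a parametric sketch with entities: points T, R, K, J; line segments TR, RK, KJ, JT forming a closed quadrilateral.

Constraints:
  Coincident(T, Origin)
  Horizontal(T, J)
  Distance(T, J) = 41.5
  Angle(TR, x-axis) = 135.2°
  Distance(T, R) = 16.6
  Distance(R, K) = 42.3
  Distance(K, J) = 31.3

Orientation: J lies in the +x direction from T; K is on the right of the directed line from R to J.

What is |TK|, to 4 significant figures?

25.73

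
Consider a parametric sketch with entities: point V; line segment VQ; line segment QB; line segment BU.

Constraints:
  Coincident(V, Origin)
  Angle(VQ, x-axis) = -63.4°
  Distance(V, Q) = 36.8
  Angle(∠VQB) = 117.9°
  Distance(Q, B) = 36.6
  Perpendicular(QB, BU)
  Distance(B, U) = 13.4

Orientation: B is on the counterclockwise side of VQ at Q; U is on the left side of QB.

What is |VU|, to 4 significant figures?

57.12

∠VQB = 117.9°, so QB runs at -63.4° + (180° − 117.9°) = -1.300° from the x-axis; with |QB| = 36.6, B = Q + 36.6·(cos -1.300°, sin -1.300°) = (53.07, -33.74). QB is perpendicular to BU; with |BU| = 13.4 on the left of QB, U = B + 13.4·(0.02269, 0.9997) = (53.37, -20.34). Then |VU| = |U − V| = 57.12.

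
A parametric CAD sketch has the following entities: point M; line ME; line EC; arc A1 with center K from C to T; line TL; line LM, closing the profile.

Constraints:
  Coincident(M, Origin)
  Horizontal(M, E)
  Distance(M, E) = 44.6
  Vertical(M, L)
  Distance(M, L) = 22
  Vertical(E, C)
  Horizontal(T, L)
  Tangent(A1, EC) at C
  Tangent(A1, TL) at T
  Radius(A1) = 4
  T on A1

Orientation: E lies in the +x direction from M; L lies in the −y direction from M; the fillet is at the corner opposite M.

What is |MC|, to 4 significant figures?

48.10

M is at the origin; M and E share the same y with |ME| = 44.6 and E on the +x side, so E = (44.60, 0.000). M and L share the same x with |ML| = 22.0 and L on the −y side, so L = (0.000, -22.00). The virtual corner opposite M is at (44.60, -22.00). Since A1 is tangent to EC there, KC ⟂ EC and since A1 is tangent to TL there, KT ⟂ TL, with radius 4.0, so the center K sits 4.0 in from both sides at K = (40.60, -18.00). That places the tangent points at C = (44.60, -18.00) on EC and T = (40.60, -22.00) on TL. Then |MC| = |C − M| = 48.10.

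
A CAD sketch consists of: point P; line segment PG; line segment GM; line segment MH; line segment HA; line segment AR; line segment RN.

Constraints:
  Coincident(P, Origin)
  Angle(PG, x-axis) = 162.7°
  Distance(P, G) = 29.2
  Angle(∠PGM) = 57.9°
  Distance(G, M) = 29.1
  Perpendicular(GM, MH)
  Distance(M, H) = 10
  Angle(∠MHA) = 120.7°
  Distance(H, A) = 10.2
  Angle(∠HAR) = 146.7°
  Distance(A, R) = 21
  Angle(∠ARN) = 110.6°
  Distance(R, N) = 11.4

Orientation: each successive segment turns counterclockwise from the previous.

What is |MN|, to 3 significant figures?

33.4

P is at the origin; PG runs at 162.7° with length 29.2, so G = (-27.9, 8.68). ∠PGM = 57.9° gives GM at -75.2° from the x-axis; with |GM| = 29.1, M = (-20.4, -19.5). GM ⟂ MH, so MH runs at 14.8°; with |MH| = 10.0, H = (-10.8, -16.9). ∠MHA = 120.7° gives HA at 74.1° from the x-axis; with |HA| = 10.2, A = (-7.98, -7.09). ∠HAR = 146.7° gives AR at 107° from the x-axis; with |AR| = 21.0, R = (-14.3, 13.0). ∠ARN = 110.6° gives RN at 177° from the x-axis; with |RN| = 11.4, N = (-25.6, 13.6). Then |MN| = |N − M| = 33.4.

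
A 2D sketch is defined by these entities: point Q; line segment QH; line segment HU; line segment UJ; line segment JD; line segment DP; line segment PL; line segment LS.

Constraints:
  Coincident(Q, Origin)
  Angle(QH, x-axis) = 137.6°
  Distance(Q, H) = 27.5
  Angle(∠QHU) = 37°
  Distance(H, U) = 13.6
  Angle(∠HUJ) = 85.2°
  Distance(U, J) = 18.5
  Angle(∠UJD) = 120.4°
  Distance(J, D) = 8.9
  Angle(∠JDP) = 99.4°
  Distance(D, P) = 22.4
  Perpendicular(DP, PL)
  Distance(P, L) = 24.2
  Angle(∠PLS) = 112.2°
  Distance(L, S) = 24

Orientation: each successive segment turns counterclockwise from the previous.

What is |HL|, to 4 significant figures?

14.83

Q is at the origin; QH runs at 137.6° with length 27.5, so H = (-20.31, 18.54). ∠QHU = 37.0° gives HU at -79.40° from the x-axis; with |HU| = 13.6, U = (-17.81, 5.175). ∠HUJ = 85.2° gives UJ at 15.40° from the x-axis; with |UJ| = 18.5, J = (0.02998, 10.09). ∠UJD = 120.4° gives JD at 75.00° from the x-axis; with |JD| = 8.9, D = (2.333, 18.68). ∠JDP = 99.4° gives DP at 155.6° from the x-axis; with |DP| = 22.4, P = (-18.07, 27.94). DP is perpendicular to PL, so PL runs at -114.4°; with |PL| = 24.2, L = (-28.06, 5.900). Then |HL| = |L − H| = 14.83.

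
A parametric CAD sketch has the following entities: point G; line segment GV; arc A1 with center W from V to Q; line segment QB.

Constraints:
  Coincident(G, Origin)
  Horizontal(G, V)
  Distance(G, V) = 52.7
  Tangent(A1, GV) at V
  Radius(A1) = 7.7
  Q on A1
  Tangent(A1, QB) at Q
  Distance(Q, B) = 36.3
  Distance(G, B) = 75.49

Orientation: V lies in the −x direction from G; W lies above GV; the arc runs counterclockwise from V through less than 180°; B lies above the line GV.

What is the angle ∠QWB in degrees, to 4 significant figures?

78.02°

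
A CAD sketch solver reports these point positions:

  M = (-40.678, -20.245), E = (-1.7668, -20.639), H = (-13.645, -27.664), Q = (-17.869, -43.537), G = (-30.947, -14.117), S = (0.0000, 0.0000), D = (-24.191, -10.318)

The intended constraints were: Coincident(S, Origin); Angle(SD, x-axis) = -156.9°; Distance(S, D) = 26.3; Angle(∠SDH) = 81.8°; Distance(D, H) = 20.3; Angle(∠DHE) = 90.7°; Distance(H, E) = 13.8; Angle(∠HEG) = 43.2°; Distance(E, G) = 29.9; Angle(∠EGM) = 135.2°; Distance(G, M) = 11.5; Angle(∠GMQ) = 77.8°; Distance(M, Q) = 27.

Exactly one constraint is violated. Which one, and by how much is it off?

Distance(M, Q) = 27 — off by 5.60.

S = (0.00, 0.00) ✓; SD at -156.9° ✓; |SD| = 26.30 ✓; ∠SDH = 81.80° ✓; |DH| = 20.30 ✓; ∠DHE = 90.70° ✓; |HE| = 13.80 ✓; ∠HEG = 43.20° ✓; |EG| = 29.90 ✓; ∠EGM = 135.2° ✓; |GM| = 11.50 ✓; ∠GMQ = 77.80° ✓; |MQ| = 32.60 ✗.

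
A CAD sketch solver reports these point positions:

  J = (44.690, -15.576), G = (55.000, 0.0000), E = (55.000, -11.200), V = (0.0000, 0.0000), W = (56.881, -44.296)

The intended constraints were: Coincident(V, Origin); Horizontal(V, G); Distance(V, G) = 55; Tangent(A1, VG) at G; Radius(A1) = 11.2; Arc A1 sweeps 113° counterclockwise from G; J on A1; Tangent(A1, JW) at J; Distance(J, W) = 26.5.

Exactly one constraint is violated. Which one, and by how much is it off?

Distance(J, W) = 26.5 — off by 4.70.

V = (0.00, 0.00) ✓; V.y = 0.00, G.y = 0.00 ✓; |VG| = 55.00 ✓; ∠(EG, GV) = 90.00° ✓; |EG| = 11.20 ✓; bearing(E→J) − bearing(E→G) = 113.0° ✓; |EJ| = 11.20 ✓; ∠(EJ, JW) = 90.00° ✓; |JW| = 31.20 ✗.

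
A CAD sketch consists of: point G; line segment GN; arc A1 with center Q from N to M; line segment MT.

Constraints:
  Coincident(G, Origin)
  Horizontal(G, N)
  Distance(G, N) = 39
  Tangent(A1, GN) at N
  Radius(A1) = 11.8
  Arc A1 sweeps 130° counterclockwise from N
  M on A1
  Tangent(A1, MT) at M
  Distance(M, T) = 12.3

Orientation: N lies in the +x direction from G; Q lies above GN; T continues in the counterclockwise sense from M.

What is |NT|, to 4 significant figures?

28.83

G is at the origin; GN is horizontal with |GN| = 39.0 and N on the +x side, so N = (39.00, 0.000). The tangent condition forces QN to be normal to GN, so Q = N + (0, 11.8) = (39.00, 11.80). On A1, N sits at bearing -90° from Q; a 130° counterclockwise sweep puts M at bearing 40°, so M = Q + 11.8·(cos 40°, sin 40°) = (48.04, 19.38). Tangency of A1 to MT means the radius QM is perpendicular to MT, so MT runs along (−sin 40°, cos 40°); with |MT| = 12.3, T = (40.13, 28.81). Then |NT| = |T − N| = 28.83.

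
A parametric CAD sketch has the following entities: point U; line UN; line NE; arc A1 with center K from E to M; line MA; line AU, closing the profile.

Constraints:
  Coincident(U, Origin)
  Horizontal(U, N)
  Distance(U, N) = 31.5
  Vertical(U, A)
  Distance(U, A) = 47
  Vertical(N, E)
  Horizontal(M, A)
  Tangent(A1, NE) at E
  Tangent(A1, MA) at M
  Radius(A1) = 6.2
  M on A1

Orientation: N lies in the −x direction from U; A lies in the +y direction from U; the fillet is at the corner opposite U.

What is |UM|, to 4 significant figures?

53.38

The virtual corner opposite U is at (-31.50, 47.00). Tangency of A1 to NE means the radius KE is perpendicular to NE and since A1 is tangent to MA there, KM ⟂ MA, with radius 6.2, so the center K sits 6.2 in from both sides at K = (-25.30, 40.80). That places the tangent points at E = (-31.50, 40.80) on NE and M = (-25.30, 47.00) on MA. Then |UM| = |M − U| = 53.38.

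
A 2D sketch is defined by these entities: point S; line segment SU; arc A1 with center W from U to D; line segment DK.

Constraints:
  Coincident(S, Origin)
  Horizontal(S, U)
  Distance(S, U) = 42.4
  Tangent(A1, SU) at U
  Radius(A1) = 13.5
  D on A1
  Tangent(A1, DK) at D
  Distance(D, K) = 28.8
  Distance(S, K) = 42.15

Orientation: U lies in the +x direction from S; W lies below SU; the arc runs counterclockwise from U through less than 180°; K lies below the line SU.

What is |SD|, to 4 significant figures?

31.00

S is at the origin; SU is horizontal with |SU| = 42.4 and U on the +x side, so U = (42.40, 0.000). A1 meets SU tangentially, so WU is at right angles to SU, so W = U + (0, -13.5) = (42.40, -13.50). Since WD ⟂ DK (tangency), |WK| = √(13.5² + 28.8²) = 31.81 regardless of where D sits on A1. So K lies on both circle(S, 42.15) and circle(W, 31.81); the below-SU intersection is K = (20.67, -36.73). D is the foot of the tangent from K: D = (29.56, -9.336).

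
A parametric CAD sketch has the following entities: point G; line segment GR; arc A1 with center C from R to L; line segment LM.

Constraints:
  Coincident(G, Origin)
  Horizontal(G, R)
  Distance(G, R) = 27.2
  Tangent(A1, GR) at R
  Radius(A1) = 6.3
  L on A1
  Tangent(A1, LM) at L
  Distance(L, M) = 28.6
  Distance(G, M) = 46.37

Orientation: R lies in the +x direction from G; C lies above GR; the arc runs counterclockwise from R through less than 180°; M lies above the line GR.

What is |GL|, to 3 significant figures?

34.2

Checks: |CL| = 6.300 ✓; ∠(CL, LM) = 90.00° ✓; |LM| = 28.60 ✓; |GM| = 46.37 ✓.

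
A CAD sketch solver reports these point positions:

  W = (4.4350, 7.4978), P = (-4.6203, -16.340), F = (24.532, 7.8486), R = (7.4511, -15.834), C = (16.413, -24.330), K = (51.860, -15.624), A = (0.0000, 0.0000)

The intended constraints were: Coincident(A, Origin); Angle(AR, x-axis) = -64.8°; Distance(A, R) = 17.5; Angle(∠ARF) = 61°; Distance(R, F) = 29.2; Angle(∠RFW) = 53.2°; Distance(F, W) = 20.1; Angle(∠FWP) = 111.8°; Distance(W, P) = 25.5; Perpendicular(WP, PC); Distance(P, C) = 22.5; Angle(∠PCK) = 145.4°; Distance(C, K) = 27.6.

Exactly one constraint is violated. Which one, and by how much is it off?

Distance(C, K) = 27.6 — off by 8.90.

A = (0.00, 0.00) ✓; AR at -64.80° ✓; |AR| = 17.50 ✓; ∠ARF = 61.00° ✓; |RF| = 29.20 ✓; ∠RFW = 53.20° ✓; |FW| = 20.10 ✓; ∠FWP = 111.8° ✓; |WP| = 25.50 ✓; ∠(WP, PC) = 90.00° ✓; |PC| = 22.50 ✓; ∠PCK = 145.4° ✓; |CK| = 36.50 ✗.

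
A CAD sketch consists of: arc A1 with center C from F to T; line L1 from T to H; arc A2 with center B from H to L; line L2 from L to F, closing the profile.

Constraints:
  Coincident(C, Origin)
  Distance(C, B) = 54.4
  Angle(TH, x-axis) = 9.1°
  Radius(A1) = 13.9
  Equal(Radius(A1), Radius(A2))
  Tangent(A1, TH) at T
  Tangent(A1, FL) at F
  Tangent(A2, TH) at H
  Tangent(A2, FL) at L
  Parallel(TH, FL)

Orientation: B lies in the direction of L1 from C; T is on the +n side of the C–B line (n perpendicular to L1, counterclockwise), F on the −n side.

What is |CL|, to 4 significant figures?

56.15

The slot axis is L1's direction at 9.1°, so u = (cos 9.1°, sin 9.1°) = (0.9874, 0.1582) and n = (−sin 9.1°, cos 9.1°) = (-0.1582, 0.9874). C is at the origin and B lies 54.4 along u from C, so B = 54.4·u = (53.72, 8.604). Tangency of A1 to both parallel lines with radius 13.9 puts T and F at C ± 13.9·n: T = (-2.198, 13.73), F = (2.198, -13.73). Equal radii place H and L the same way about B: H = B + 13.9·n = (51.52, 22.33), L = B − 13.9·n = (55.91, -5.121). Then |CL| = |L − C| = 56.15.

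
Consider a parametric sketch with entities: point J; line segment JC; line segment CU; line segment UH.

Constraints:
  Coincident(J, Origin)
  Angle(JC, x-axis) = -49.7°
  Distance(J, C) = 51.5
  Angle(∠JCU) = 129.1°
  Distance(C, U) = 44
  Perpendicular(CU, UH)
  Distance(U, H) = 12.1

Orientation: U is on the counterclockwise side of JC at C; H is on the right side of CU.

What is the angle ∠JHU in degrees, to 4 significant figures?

55.75°

∠JCU = 129.1°, so CU runs at -49.7° + (180° − 129.1°) = 1.200° from the x-axis; with |CU| = 44.0, U = C + 44.0·(cos 1.200°, sin 1.200°) = (77.30, -38.36). The perpendicularity gives UH at right angles to CU; with |UH| = 12.1 on the right of CU, H = U + 12.1·(0.02094, -0.9998) = (77.55, -50.45). Then cos ∠JHU = HJ·HU / (|HJ||HU|), giving 55.75°.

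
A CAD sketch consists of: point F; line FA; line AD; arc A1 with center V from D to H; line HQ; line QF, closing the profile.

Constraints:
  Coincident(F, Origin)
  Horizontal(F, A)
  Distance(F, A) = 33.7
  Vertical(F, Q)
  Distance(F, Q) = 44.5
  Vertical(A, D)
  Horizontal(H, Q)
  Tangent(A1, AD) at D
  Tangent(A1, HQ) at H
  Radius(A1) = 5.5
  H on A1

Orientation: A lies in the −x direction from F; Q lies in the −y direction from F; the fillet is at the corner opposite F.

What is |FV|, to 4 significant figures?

48.13

F and Q share the same x with |FQ| = 44.5 and Q on the −y side, so Q = (0.000, -44.50). The virtual corner opposite F is at (-33.70, -44.50). Tangency of A1 to AD means the radius VD is perpendicular to AD and since A1 is tangent to HQ there, VH ⟂ HQ, with radius 5.5, so the center V sits 5.5 in from both sides at V = (-28.20, -39.00). Then |FV| = |V − F| = 48.13.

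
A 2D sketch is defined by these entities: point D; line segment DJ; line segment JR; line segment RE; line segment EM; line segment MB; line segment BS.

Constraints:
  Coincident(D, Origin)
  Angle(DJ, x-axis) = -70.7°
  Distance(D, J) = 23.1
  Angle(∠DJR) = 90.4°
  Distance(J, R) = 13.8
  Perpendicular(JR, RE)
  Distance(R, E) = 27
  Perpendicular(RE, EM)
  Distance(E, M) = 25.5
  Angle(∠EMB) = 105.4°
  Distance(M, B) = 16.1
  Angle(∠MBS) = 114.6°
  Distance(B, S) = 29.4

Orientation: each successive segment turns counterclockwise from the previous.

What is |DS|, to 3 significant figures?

31.2

D is at the origin; DJ runs at -70.7° with length 23.1, so J = (7.63, -21.8). ∠DJR = 90.4° gives JR at 18.9° from the x-axis; with |JR| = 13.8, R = (20.7, -17.3). JR ⟂ RE, so RE runs at 109°; with |RE| = 27.0, E = (11.9, 8.21). RE ⟂ EM, so EM runs at -161°; with |EM| = 25.5, M = (-12.2, -0.0473). ∠EMB = 105.4° gives MB at -86.5° from the x-axis; with |MB| = 16.1, B = (-11.2, -16.1). ∠MBS = 114.6° gives BS at -21.1° from the x-axis; with |BS| = 29.4, S = (16.2, -26.7). Then |DS| = |S − D| = 31.2.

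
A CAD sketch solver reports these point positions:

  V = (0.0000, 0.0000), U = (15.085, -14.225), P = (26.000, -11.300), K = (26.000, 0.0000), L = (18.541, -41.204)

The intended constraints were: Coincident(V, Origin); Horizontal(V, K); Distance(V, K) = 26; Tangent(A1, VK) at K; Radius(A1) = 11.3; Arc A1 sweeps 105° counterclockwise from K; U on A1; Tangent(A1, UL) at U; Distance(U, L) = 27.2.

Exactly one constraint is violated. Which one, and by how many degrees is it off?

Tangent(A1, UL) at U — off by 7.70°.

V = (0.00, 0.00) ✓; V.y = 0.00, K.y = 0.00 ✓; |VK| = 26.00 ✓; ∠(PK, KV) = 90.00° ✓; |PK| = 11.30 ✓; bearing(P→U) − bearing(P→K) = 105.0° ✓; |PU| = 11.30 ✓; ∠(PU, UL) = 97.70° ✗; |UL| = 27.20 ✓.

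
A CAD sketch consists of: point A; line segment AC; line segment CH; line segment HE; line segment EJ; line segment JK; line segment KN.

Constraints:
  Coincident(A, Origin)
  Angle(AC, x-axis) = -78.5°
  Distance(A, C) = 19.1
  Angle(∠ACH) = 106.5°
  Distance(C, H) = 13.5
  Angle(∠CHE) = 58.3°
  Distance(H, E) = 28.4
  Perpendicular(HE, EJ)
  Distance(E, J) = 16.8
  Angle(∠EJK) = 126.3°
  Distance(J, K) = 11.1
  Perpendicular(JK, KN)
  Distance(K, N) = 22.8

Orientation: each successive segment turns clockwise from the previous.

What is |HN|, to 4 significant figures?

7.774

∠EJK = 126.3° gives JK at -57.40° from the x-axis; with |JK| = 11.1, K = (16.47, -7.149). The perpendicularity gives KN at right angles to JK, so KN runs at -147.4°; with |KN| = 22.8, N = (-2.742, -19.43). Then |HN| = |N − H| = 7.774.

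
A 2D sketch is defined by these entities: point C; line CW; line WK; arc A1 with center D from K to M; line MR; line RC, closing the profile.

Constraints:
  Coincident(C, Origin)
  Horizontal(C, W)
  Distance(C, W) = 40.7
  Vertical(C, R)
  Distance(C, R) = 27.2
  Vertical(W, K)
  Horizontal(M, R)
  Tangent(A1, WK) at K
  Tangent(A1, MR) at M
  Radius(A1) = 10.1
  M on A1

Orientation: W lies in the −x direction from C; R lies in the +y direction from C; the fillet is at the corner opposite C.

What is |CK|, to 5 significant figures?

44.146

C is at the origin; CW is horizontal with |CW| = 40.7 and W on the −x side, so W = (-40.700, 0.0000). C and R share the same x with |CR| = 27.2 and R on the +y side, so R = (0.0000, 27.200). The virtual corner opposite C is at (-40.700, 27.200). Since A1 is tangent to WK there, DK ⟂ WK and the tangent condition forces DM to be normal to MR, with radius 10.1, so the center D sits 10.1 in from both sides at D = (-30.600, 17.100). That places the tangent points at K = (-40.700, 17.100) on WK and M = (-30.600, 27.200) on MR. Then |CK| = |K − C| = 44.146.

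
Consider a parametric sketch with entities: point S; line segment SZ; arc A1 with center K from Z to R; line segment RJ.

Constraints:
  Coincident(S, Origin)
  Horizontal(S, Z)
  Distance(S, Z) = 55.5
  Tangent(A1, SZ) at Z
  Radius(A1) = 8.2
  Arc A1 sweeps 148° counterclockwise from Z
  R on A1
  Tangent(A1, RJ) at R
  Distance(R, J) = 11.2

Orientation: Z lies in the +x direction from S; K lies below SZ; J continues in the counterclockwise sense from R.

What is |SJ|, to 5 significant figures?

64.215

S is at the origin; S and Z share the same y with |SZ| = 55.5 and Z on the +x side, so Z = (55.500, 0.0000). Tangency of A1 to SZ means the radius KZ is perpendicular to SZ, so K = Z + (0, -8.2) = (55.500, -8.2000). On A1, Z sits at bearing 90° from K; a 148° counterclockwise sweep puts R at bearing 238°, so R = K + 8.2·(cos 238°, sin 238°) = (51.155, -15.154). Tangency of A1 to RJ means the radius KR is perpendicular to RJ, so RJ runs along (−sin 238°, cos 238°); with |RJ| = 11.2, J = (60.653, -21.089). Then |SJ| = |J − S| = 64.215.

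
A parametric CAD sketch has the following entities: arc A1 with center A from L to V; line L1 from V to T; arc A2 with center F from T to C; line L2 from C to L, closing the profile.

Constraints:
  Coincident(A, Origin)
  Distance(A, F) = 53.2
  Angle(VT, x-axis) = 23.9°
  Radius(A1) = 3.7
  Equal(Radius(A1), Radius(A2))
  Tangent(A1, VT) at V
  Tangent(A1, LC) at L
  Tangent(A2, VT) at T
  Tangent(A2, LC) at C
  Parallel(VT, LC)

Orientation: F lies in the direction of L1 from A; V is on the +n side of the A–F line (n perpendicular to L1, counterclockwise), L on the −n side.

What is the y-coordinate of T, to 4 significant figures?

24.94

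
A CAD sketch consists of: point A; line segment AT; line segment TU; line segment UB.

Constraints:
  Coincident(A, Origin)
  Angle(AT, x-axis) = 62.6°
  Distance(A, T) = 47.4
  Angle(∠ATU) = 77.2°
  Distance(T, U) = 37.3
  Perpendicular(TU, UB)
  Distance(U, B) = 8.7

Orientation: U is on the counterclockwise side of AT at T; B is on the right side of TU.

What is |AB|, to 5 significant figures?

61.111

A is at the origin; AT runs at 62.6° with length 47.4, so T = 47.4·(cos 62.6°, sin 62.6°) = (21.813, 42.082). ∠ATU = 77.2°, so TU runs at 62.6° + (180° − 77.2°) = 165.40° from the x-axis; with |TU| = 37.3, U = T + 37.3·(cos 165.40°, sin 165.40°) = (-14.282, 51.485). TU is perpendicular to UB; with |UB| = 8.7 on the right of TU, B = U + 8.7·(0.25207, 0.96771) = (-12.089, 59.904). Then |AB| = |B − A| = 61.111.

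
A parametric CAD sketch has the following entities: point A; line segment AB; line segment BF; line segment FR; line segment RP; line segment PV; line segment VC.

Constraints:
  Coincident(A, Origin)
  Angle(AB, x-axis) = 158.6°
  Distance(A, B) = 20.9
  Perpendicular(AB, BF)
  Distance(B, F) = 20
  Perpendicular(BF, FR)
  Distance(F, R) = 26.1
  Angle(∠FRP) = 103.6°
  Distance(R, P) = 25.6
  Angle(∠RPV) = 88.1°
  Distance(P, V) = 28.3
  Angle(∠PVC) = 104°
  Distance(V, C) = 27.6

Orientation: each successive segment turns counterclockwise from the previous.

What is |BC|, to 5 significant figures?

16.131

A is at the origin; AB runs at 158.6° with length 20.9, so B = (-19.459, 7.6259). AB is perpendicular to BF, so BF runs at -111.40°; with |BF| = 20.0, F = (-26.757, -10.995). BF is perpendicular to FR, so FR runs at -21.400°; with |FR| = 26.1, R = (-2.4560, -20.518). ∠FRP = 103.6° gives RP at 55.000° from the x-axis; with |RP| = 25.6, P = (12.228, 0.45182). ∠RPV = 88.1° gives PV at 146.90° from the x-axis; with |PV| = 28.3, V = (-11.480, 15.907). ∠PVC = 104.0° gives VC at -137.10° from the x-axis; with |VC| = 27.6, C = (-31.698, -2.8814). Then |BC| = |C − B| = 16.131.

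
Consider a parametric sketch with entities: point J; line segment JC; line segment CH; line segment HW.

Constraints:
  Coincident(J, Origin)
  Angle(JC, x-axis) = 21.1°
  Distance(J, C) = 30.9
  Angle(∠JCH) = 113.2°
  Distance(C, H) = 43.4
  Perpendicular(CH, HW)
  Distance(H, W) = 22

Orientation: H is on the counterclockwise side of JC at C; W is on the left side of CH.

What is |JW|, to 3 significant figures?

55.9

J is at the origin; JC runs at 21.1° with length 30.9, so C = 30.9·(cos 21.1°, sin 21.1°) = (28.8, 11.1). ∠JCH = 113.2°, so CH runs at 21.1° + (180° − 113.2°) = 87.9° from the x-axis; with |CH| = 43.4, H = C + 43.4·(cos 87.9°, sin 87.9°) = (30.4, 54.5). CH ⟂ HW; with |HW| = 22.0 on the left of CH, W = H + 22.0·(-0.999, 0.0366) = (8.43, 55.3). Then |JW| = |W − J| = 55.9.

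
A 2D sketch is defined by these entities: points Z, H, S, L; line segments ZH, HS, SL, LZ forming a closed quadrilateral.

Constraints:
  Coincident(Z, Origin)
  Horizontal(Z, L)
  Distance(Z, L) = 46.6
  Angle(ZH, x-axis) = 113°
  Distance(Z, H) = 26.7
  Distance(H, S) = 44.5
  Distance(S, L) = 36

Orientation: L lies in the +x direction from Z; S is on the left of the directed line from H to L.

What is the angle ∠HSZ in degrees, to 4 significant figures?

33.75°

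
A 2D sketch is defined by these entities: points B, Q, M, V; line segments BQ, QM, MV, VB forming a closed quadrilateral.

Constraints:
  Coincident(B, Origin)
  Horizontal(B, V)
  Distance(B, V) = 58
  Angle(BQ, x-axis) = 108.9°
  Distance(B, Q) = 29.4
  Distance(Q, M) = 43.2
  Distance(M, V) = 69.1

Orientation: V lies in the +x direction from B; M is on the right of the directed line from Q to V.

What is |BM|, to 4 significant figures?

18.01

Checks: |QM| = 43.20 ✓; |MV| = 69.10 ✓.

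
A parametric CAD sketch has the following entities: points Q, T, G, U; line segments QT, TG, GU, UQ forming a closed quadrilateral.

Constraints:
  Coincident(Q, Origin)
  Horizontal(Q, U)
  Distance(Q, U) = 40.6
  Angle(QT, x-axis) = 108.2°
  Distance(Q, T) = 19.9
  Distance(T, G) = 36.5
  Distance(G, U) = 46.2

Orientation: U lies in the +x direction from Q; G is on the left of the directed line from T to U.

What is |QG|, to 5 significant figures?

47.551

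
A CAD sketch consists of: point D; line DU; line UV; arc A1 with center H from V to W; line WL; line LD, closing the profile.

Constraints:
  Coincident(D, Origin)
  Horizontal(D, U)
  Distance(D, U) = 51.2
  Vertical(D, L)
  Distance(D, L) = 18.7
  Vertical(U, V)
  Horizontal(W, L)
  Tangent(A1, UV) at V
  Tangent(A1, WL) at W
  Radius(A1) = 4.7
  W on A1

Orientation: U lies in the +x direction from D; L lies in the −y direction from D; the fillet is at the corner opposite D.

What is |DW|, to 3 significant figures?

50.1

D is at the origin; D and U share the same y with |DU| = 51.2 and U on the +x side, so U = (51.2, 0.00). DL is vertical with |DL| = 18.7 and L on the −y side, so L = (0.00, -18.7). The virtual corner opposite D is at (51.2, -18.7). Since A1 is tangent to UV there, HV ⟂ UV and A1 meets WL tangentially, so HW is at right angles to WL, with radius 4.7, so the center H sits 4.7 in from both sides at H = (46.5, -14.0). That places the tangent points at V = (51.2, -14.0) on UV and W = (46.5, -18.7) on WL. Then |DW| = |W − D| = 50.1.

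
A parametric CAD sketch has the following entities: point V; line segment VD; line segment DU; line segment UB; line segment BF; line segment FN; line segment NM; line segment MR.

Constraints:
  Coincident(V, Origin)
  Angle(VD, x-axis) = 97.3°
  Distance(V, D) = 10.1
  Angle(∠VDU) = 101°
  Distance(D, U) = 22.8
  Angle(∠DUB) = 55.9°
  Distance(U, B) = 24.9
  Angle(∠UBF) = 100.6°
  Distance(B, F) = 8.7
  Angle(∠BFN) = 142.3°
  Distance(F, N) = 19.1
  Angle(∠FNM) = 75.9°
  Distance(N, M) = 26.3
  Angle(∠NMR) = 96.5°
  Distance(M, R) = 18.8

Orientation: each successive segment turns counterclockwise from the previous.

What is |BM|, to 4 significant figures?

28.12

∠BFN = 142.3° gives FN at 57.50° from the x-axis; with |FN| = 19.1, N = (7.012, 9.069). ∠FNM = 75.9° gives NM at 161.6° from the x-axis; with |NM| = 26.3, M = (-17.94, 17.37). Then |BM| = |M − B| = 28.12.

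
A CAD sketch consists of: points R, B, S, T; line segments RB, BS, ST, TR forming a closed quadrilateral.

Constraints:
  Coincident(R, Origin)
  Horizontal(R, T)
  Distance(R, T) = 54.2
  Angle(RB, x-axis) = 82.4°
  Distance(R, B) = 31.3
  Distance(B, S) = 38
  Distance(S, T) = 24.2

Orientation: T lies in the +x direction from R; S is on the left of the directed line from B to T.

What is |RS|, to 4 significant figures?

45.13

Checks: |BS| = 38.00 ✓; |ST| = 24.20 ✓.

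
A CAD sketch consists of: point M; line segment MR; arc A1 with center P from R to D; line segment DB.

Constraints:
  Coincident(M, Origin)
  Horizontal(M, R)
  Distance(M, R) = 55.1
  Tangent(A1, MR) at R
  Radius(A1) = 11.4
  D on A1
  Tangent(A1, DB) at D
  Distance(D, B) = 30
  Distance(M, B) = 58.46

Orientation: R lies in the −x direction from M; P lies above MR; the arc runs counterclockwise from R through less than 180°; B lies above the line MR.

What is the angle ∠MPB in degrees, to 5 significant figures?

77.554°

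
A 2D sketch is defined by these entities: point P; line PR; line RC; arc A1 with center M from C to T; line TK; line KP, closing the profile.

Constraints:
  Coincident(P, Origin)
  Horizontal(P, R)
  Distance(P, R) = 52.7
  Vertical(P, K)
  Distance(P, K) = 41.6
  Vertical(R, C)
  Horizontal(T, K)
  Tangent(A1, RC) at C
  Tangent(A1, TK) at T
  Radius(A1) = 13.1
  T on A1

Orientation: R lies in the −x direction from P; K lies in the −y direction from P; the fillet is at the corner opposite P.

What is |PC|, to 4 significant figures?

59.91

P is at the origin; P and R share the same y with |PR| = 52.7 and R on the −x side, so R = (-52.70, 0.000). PK is vertical with |PK| = 41.6 and K on the −y side, so K = (0.000, -41.60). The virtual corner opposite P is at (-52.70, -41.60). Since A1 is tangent to RC there, MC ⟂ RC and tangency of A1 to TK means the radius MT is perpendicular to TK, with radius 13.1, so the center M sits 13.1 in from both sides at M = (-39.60, -28.50). That places the tangent points at C = (-52.70, -28.50) on RC and T = (-39.60, -41.60) on TK. Then |PC| = |C − P| = 59.91.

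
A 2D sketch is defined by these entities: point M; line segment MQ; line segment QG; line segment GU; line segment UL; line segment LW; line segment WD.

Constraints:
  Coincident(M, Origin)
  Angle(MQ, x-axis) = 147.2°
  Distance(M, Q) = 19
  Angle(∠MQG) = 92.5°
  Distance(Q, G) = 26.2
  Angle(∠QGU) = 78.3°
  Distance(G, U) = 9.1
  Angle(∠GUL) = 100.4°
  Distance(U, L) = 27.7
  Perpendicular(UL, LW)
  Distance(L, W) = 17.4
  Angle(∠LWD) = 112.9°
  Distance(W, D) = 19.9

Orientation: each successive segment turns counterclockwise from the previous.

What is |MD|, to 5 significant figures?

39.028

M is at the origin; MQ runs at 147.2° with length 19.0, so Q = (-15.971, 10.292). ∠MQG = 92.5° gives QG at -125.30° from the x-axis; with |QG| = 26.2, G = (-31.111, -11.090). ∠QGU = 78.3° gives GU at -23.600° from the x-axis; with |GU| = 9.1, U = (-22.772, -14.734). ∠GUL = 100.4° gives UL at 56.000° from the x-axis; with |UL| = 27.7, L = (-7.2821, 8.2308). The perpendicularity gives LW at right angles to UL, so LW runs at 146.00°; with |LW| = 17.4, W = (-21.707, 17.961). ∠LWD = 112.9° gives WD at -146.90° from the x-axis; with |WD| = 19.9, D = (-38.378, 7.0933). Then |MD| = |D − M| = 39.028.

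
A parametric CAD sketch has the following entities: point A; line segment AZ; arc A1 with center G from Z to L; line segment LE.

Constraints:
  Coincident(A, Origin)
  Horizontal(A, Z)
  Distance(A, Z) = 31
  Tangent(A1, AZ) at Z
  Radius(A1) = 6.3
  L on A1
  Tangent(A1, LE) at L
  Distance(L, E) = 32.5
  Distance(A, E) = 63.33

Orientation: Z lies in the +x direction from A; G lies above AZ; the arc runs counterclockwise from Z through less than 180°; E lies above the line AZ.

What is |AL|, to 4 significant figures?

35.62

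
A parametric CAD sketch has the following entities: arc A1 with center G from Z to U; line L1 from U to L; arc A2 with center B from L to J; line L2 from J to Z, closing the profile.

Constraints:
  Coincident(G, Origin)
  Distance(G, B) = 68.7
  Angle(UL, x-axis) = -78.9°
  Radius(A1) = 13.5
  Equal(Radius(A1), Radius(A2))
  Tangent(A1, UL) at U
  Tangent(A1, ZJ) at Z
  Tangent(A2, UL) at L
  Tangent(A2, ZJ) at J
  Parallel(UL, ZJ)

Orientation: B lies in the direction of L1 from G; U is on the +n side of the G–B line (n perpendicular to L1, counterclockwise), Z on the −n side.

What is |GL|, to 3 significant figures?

70.0

The slot axis is L1's direction at -78.9°, so u = (cos -78.9°, sin -78.9°) = (0.193, -0.981) and n = (−sin -78.9°, cos -78.9°) = (0.981, 0.193). G is at the origin and B lies 68.7 along u from G, so B = 68.7·u = (13.2, -67.4). Tangency of A1 to both parallel lines with radius 13.5 puts U and Z at G ± 13.5·n: U = (13.2, 2.60), Z = (-13.2, -2.60). Equal radii place L and J the same way about B: L = B + 13.5·n = (26.5, -64.8), J = B − 13.5·n = (-0.0212, -70.0). Then |GL| = |L − G| = 70.0.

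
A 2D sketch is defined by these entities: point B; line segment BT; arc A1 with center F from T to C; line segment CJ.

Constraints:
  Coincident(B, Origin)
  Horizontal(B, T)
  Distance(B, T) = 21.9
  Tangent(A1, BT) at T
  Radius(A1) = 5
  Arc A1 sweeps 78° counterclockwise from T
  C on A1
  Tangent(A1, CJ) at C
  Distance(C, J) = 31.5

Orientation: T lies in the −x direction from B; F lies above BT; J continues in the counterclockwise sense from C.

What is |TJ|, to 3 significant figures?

36.6

B is at the origin; B and T share the same y with |BT| = 21.9 and T on the −x side, so T = (-21.9, 0.00). The tangent condition forces FT to be normal to BT, so F = T + (0, 5) = (-21.9, 5.00). On A1, T sits at bearing -90° from F; a 78° counterclockwise sweep puts C at bearing -12°, so C = F + 5.0·(cos -12°, sin -12°) = (-17.0, 3.96). Since A1 is tangent to CJ there, FC ⟂ CJ, so CJ runs along (−sin -12°, cos -12°); with |CJ| = 31.5, J = (-10.5, 34.8). Then |TJ| = |J − T| = 36.6.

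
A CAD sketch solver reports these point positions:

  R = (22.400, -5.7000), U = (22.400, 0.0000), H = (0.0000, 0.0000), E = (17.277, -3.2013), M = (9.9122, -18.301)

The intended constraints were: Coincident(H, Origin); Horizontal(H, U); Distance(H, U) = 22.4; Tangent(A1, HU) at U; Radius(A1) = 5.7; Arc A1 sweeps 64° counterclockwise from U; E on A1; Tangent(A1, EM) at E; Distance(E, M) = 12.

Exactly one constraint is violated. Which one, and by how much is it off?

Distance(E, M) = 12 — off by 4.80.

H = (0.00, 0.00) ✓; H.y = 0.00, U.y = 0.00 ✓; |HU| = 22.40 ✓; ∠(RU, UH) = 90.00° ✓; |RU| = 5.700 ✓; bearing(R→E) − bearing(R→U) = 64.00° ✓; |RE| = 5.700 ✓; ∠(RE, EM) = 90.00° ✓; |EM| = 16.80 ✗.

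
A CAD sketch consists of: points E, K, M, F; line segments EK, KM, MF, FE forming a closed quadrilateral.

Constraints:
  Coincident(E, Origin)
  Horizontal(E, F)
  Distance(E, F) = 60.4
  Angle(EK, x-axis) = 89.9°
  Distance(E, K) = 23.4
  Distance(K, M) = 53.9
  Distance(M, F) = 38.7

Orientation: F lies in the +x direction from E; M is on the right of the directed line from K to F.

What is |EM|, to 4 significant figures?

36.32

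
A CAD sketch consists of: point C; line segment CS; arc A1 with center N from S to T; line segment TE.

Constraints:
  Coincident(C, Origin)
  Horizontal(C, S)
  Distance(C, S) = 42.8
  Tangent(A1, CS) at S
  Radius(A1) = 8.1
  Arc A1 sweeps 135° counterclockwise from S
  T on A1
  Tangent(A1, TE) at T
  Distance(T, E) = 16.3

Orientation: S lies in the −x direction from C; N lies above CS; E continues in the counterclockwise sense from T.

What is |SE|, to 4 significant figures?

26.01

C is at the origin; CS is horizontal with |CS| = 42.8 and S on the −x side, so S = (-42.80, 0.000). Since A1 is tangent to CS there, NS ⟂ CS, so N = S + (0, 8.1) = (-42.80, 8.100). On A1, S sits at bearing -90° from N; a 135° counterclockwise sweep puts T at bearing 45°, so T = N + 8.1·(cos 45°, sin 45°) = (-37.07, 13.83). The tangent condition forces NT to be normal to TE, so TE runs along (−sin 45°, cos 45°); with |TE| = 16.3, E = (-48.60, 25.35). Then |SE| = |E − S| = 26.01.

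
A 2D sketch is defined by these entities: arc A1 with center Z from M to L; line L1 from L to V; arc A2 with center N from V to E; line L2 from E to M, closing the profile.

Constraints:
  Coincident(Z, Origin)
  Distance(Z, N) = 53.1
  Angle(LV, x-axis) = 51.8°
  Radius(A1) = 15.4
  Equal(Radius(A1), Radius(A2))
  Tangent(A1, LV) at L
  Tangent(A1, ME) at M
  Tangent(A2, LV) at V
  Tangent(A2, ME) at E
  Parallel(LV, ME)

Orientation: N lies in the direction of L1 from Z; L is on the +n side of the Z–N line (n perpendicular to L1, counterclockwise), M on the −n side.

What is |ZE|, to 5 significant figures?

55.288

The slot axis is L1's direction at 51.8°, so u = (cos 51.8°, sin 51.8°) = (0.61841, 0.78586) and n = (−sin 51.8°, cos 51.8°) = (-0.78586, 0.61841). Z is at the origin and N lies 53.1 along u from Z, so N = 53.1·u = (32.837, 41.729). Tangency of A1 to both parallel lines with radius 15.4 puts L and M at Z ± 15.4·n: L = (-12.102, 9.5235), M = (12.102, -9.5235). Equal radii place V and E the same way about N: V = N + 15.4·n = (20.735, 51.252), E = N − 15.4·n = (44.940, 32.206). Then |ZE| = |E − Z| = 55.288.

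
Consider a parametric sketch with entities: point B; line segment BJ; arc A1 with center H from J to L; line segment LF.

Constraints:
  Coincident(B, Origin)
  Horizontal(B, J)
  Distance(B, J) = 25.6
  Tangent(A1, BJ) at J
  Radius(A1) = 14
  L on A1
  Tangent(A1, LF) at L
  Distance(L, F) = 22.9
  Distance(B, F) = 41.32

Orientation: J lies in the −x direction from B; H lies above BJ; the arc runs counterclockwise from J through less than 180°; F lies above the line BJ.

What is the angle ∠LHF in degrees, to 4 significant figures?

58.56°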